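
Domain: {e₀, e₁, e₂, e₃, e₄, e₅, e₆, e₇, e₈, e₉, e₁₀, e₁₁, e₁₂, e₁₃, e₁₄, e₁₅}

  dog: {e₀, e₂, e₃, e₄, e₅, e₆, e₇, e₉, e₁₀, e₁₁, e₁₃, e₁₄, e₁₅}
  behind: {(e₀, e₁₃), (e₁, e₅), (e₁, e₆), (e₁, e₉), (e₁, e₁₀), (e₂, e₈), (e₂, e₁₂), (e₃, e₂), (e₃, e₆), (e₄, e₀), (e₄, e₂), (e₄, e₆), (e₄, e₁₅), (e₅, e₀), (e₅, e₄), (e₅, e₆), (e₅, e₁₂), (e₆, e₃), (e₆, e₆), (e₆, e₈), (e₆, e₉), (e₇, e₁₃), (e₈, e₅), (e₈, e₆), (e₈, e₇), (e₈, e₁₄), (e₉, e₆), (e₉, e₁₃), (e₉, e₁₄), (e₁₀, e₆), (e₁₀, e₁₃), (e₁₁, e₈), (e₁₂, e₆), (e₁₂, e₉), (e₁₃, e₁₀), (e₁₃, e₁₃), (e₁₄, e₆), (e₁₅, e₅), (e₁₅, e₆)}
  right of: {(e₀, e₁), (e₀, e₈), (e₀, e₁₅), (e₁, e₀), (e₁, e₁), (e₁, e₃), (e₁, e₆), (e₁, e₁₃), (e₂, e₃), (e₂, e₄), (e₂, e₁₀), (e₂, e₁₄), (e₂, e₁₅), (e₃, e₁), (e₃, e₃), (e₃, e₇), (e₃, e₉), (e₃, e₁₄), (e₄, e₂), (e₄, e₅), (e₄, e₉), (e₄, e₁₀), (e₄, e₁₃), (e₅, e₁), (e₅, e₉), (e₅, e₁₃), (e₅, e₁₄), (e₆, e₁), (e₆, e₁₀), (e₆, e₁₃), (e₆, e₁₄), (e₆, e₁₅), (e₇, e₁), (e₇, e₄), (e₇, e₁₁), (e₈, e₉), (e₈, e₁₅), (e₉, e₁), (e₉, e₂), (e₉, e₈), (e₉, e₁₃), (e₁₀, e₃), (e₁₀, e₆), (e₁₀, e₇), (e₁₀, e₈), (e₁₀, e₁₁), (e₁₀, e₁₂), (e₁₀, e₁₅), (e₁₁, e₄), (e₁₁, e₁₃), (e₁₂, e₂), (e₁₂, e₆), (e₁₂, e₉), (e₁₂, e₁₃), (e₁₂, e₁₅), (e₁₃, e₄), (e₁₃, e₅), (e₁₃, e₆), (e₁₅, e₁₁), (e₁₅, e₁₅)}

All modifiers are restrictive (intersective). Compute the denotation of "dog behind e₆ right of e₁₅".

{e₆, e₁₀, e₁₅}

⟦behind e₆⟧ = {x : ⟨x, e₆⟩ ∈ ⟦behind⟧} = {e₁, e₃, e₄, e₅, e₆, e₈, e₉, e₁₀, e₁₂, e₁₄, e₁₅}
⟦right of e₁₅⟧ = {x : ⟨x, e₁₅⟩ ∈ ⟦right of⟧} = {e₀, e₂, e₆, e₈, e₁₀, e₁₂, e₁₅}
⟦dog⟧ = {e₀, e₂, e₃, e₄, e₅, e₆, e₇, e₉, e₁₀, e₁₁, e₁₃, e₁₄, e₁₅}
… ∩ ⟦behind e₆⟧ = {e₀, e₂, e₃, e₄, e₅, e₆, e₇, e₉, e₁₀, e₁₁, e₁₃, e₁₄, e₁₅} ∩ {e₁, e₃, e₄, e₅, e₆, e₈, e₉, e₁₀, e₁₂, e₁₄, e₁₅} = {e₃, e₄, e₅, e₆, e₉, e₁₀, e₁₄, e₁₅}
… ∩ ⟦right of e₁₅⟧ = {e₃, e₄, e₅, e₆, e₉, e₁₀, e₁₄, e₁₅} ∩ {e₀, e₂, e₆, e₈, e₁₀, e₁₂, e₁₅} = {e₆, e₁₀, e₁₅}
So ⟦dog behind e₆ right of e₁₅⟧ = {e₆, e₁₀, e₁₅}.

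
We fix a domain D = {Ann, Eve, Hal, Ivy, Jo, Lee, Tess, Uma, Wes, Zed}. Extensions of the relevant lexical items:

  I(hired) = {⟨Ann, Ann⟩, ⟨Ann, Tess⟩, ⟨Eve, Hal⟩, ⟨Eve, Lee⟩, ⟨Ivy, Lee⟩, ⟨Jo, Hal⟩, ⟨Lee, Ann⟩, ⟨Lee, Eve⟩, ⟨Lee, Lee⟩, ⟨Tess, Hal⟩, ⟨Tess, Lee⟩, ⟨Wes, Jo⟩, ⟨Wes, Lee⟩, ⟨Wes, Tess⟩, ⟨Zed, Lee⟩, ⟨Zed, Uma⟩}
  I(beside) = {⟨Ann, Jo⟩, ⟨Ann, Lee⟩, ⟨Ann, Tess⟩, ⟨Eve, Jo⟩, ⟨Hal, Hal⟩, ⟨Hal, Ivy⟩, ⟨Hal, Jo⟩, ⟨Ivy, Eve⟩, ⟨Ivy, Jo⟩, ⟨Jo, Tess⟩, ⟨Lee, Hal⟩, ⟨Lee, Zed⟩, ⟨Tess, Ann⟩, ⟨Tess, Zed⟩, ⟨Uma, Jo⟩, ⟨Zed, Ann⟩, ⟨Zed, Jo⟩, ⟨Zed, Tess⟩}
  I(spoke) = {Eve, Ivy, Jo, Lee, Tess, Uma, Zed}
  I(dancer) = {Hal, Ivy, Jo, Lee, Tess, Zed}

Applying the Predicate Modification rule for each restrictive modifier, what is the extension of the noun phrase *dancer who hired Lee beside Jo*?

⟦who hired Lee⟧ = {x : ⟨x, Lee⟩ ∈ ⟦hired⟧} = {Eve, Ivy, Lee, Tess, Wes, Zed}
⟦beside Jo⟧ = {x : ⟨x, Jo⟩ ∈ ⟦beside⟧} = {Ann, Eve, Hal, Ivy, Uma, Zed}
⟦dancer⟧ = {Hal, Ivy, Jo, Lee, Tess, Zed}
… ∩ ⟦who hired Lee⟧ = {Hal, Ivy, Jo, Lee, Tess, Zed} ∩ {Eve, Ivy, Lee, Tess, Wes, Zed} = {Ivy, Lee, Tess, Zed}
… ∩ ⟦beside Jo⟧ = {Ivy, Lee, Tess, Zed} ∩ {Ann, Eve, Hal, Ivy, Uma, Zed} = {Ivy, Zed}
So ⟦dancer who hired Lee beside Jo⟧ = {Ivy, Zed}.

{Ivy, Zed}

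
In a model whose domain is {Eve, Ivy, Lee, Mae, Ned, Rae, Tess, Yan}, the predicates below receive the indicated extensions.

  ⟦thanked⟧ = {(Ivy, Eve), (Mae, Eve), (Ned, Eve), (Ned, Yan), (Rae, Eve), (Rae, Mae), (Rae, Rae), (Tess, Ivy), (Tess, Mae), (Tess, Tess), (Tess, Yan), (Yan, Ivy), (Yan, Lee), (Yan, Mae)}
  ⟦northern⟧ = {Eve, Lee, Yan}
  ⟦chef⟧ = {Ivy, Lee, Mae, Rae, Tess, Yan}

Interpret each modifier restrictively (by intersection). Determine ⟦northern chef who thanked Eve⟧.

{}

⟦who thanked Eve⟧ = {x : ⟨x, Eve⟩ ∈ ⟦thanked⟧} = {Ivy, Mae, Ned, Rae}
⟦chef⟧ = {Ivy, Lee, Mae, Rae, Tess, Yan}
… ∩ ⟦who thanked Eve⟧ = {Ivy, Lee, Mae, Rae, Tess, Yan} ∩ {Ivy, Mae, Ned, Rae} = {Ivy, Mae, Rae}
… ∩ ⟦northern⟧ = {Ivy, Mae, Rae} ∩ {Eve, Lee, Yan} = ∅
So ⟦northern chef who thanked Eve⟧ = {}.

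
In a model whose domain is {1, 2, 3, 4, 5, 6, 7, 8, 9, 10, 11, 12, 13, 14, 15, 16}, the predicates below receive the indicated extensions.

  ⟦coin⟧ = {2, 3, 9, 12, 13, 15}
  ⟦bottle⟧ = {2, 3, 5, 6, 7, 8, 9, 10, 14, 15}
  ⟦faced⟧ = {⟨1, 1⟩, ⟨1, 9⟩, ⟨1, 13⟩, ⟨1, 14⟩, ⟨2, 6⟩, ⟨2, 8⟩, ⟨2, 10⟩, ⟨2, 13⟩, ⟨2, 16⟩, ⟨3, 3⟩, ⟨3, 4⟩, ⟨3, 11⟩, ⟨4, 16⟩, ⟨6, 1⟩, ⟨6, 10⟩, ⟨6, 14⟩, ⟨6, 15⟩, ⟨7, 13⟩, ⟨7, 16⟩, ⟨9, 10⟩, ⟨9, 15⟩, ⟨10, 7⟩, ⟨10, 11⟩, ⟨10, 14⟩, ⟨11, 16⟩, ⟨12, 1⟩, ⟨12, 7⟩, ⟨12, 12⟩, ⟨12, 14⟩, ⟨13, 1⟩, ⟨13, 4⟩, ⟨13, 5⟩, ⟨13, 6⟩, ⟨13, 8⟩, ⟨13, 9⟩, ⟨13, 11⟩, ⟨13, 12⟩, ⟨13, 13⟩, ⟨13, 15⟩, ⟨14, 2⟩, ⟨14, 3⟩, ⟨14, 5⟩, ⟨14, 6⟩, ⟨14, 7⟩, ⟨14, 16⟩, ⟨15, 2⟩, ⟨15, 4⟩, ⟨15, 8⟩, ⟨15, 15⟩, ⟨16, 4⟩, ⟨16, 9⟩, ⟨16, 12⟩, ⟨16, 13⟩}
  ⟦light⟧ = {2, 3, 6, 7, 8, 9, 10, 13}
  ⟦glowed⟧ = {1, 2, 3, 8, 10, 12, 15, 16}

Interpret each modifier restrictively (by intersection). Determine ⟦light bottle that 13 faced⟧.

{6, 8, 9}

⟦that 13 faced⟧ = {x : ⟨13, x⟩ ∈ ⟦faced⟧} = {1, 4, 5, 6, 8, 9, 11, 12, 13, 15}
⟦bottle⟧ = {2, 3, 5, 6, 7, 8, 9, 10, 14, 15}
… ∩ ⟦that 13 faced⟧ = {2, 3, 5, 6, 7, 8, 9, 10, 14, 15} ∩ {1, 4, 5, 6, 8, 9, 11, 12, 13, 15} = {5, 6, 8, 9, 15}
… ∩ ⟦light⟧ = {5, 6, 8, 9, 15} ∩ {2, 3, 6, 7, 8, 9, 10, 13} = {6, 8, 9}
So ⟦light bottle that 13 faced⟧ = {6, 8, 9}.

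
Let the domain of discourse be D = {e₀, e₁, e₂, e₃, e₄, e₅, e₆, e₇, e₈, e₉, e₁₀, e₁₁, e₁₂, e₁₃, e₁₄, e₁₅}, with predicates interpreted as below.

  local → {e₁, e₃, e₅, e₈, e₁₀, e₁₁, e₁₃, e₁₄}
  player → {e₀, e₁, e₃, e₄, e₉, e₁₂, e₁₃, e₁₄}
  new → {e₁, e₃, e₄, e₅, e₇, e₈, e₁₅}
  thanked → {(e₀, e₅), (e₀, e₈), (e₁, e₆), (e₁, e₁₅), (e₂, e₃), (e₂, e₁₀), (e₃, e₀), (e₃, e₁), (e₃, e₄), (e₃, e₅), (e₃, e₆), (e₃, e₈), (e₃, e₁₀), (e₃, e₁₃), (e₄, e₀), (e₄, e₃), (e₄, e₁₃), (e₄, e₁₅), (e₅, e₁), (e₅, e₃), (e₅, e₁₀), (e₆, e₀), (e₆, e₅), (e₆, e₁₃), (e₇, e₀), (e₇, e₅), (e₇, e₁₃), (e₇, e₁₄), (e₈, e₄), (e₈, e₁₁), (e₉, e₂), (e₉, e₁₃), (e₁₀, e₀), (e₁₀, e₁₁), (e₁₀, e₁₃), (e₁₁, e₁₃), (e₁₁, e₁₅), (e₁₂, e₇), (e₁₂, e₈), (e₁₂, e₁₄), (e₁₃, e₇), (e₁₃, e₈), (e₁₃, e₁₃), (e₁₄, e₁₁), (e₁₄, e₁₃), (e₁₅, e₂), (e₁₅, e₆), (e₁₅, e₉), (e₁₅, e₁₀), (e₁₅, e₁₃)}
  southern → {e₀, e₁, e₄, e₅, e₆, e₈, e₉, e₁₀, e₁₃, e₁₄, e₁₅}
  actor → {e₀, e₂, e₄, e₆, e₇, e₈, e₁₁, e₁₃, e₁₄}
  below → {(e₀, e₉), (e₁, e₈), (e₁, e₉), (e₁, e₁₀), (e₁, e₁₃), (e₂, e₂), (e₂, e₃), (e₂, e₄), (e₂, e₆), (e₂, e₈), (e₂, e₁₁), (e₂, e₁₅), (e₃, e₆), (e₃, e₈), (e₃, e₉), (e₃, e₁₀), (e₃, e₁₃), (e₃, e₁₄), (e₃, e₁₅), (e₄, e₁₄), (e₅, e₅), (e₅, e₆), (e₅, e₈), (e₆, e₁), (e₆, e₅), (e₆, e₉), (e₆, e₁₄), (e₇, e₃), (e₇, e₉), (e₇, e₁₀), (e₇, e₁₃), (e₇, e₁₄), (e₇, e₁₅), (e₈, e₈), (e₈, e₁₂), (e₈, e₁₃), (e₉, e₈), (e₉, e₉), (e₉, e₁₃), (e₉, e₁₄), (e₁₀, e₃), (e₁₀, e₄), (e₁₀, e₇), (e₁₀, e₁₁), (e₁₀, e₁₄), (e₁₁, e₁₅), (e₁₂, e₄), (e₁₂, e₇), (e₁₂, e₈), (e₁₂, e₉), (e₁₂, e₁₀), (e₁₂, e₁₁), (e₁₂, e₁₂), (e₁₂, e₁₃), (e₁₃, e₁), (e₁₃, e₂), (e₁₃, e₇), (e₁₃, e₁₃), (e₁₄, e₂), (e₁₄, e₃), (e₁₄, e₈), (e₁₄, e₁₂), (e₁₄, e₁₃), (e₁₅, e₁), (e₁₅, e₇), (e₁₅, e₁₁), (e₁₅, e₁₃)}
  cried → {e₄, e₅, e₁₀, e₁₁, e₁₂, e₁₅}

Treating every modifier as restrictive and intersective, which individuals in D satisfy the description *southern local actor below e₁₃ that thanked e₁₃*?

⟦below e₁₃⟧ = {x : ⟨x, e₁₃⟩ ∈ ⟦below⟧} = {e₁, e₃, e₇, e₈, e₉, e₁₂, e₁₃, e₁₄, e₁₅}
⟦that thanked e₁₃⟧ = {x : ⟨x, e₁₃⟩ ∈ ⟦thanked⟧} = {e₃, e₄, e₆, e₇, e₉, e₁₀, e₁₁, e₁₃, e₁₄, e₁₅}
⟦actor⟧ = {e₀, e₂, e₄, e₆, e₇, e₈, e₁₁, e₁₃, e₁₄}
… ∩ ⟦below e₁₃⟧ = {e₀, e₂, e₄, e₆, e₇, e₈, e₁₁, e₁₃, e₁₄} ∩ {e₁, e₃, e₇, e₈, e₉, e₁₂, e₁₃, e₁₄, e₁₅} = {e₇, e₈, e₁₃, e₁₄}
… ∩ ⟦that thanked e₁₃⟧ = {e₇, e₈, e₁₃, e₁₄} ∩ {e₃, e₄, e₆, e₇, e₉, e₁₀, e₁₁, e₁₃, e₁₄, e₁₅} = {e₇, e₁₃, e₁₄}
… ∩ ⟦southern⟧ = {e₇, e₁₃, e₁₄} ∩ {e₀, e₁, e₄, e₅, e₆, e₈, e₉, e₁₀, e₁₃, e₁₄, e₁₅} = {e₁₃, e₁₄}
… ∩ ⟦local⟧ = {e₁₃, e₁₄} ∩ {e₁, e₃, e₅, e₈, e₁₀, e₁₁, e₁₃, e₁₄} = {e₁₃, e₁₄}
So ⟦southern local actor below e₁₃ that thanked e₁₃⟧ = {e₁₃, e₁₄}.

{e₁₃, e₁₄}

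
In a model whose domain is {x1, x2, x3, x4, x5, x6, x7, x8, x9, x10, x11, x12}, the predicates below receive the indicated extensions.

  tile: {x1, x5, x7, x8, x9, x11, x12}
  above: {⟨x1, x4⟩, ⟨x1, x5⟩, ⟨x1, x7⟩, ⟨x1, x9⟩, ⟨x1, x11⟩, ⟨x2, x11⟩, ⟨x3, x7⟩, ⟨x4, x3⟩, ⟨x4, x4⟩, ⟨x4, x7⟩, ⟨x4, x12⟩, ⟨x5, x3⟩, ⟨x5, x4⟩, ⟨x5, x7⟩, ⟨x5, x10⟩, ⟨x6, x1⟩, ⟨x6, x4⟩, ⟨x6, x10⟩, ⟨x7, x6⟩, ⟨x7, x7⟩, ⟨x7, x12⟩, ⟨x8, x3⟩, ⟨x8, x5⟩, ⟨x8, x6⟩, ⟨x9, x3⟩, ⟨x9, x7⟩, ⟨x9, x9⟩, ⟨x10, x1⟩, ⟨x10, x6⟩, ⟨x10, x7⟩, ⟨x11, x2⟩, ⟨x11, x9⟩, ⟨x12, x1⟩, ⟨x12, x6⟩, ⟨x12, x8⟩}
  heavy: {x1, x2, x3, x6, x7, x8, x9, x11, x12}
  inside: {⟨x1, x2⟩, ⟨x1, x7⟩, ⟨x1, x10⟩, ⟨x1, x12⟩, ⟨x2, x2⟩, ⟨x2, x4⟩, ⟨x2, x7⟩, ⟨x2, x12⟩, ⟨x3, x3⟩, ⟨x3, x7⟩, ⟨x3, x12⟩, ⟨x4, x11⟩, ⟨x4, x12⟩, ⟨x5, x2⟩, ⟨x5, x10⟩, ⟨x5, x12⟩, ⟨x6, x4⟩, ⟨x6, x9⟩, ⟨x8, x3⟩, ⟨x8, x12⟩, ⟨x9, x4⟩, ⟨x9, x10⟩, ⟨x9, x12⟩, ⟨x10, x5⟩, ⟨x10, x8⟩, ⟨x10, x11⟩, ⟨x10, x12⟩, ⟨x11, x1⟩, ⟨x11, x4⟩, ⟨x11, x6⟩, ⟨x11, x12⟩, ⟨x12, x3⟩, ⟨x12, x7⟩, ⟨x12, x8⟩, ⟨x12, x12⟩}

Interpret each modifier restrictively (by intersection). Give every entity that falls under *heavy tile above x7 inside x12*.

{x1, x9}

⟦above x7⟧ = {x : ⟨x, x7⟩ ∈ ⟦above⟧} = {x1, x3, x4, x5, x7, x9, x10}
⟦inside x12⟧ = {x : ⟨x, x12⟩ ∈ ⟦inside⟧} = {x1, x2, x3, x4, x5, x8, x9, x10, x11, x12}
⟦tile⟧ = {x1, x5, x7, x8, x9, x11, x12}
… ∩ ⟦above x7⟧ = {x1, x5, x7, x8, x9, x11, x12} ∩ {x1, x3, x4, x5, x7, x9, x10} = {x1, x5, x7, x9}
… ∩ ⟦inside x12⟧ = {x1, x5, x7, x9} ∩ {x1, x2, x3, x4, x5, x8, x9, x10, x11, x12} = {x1, x5, x9}
… ∩ ⟦heavy⟧ = {x1, x5, x9} ∩ {x1, x2, x3, x6, x7, x8, x9, x11, x12} = {x1, x9}
So ⟦heavy tile above x7 inside x12⟧ = {x1, x9}.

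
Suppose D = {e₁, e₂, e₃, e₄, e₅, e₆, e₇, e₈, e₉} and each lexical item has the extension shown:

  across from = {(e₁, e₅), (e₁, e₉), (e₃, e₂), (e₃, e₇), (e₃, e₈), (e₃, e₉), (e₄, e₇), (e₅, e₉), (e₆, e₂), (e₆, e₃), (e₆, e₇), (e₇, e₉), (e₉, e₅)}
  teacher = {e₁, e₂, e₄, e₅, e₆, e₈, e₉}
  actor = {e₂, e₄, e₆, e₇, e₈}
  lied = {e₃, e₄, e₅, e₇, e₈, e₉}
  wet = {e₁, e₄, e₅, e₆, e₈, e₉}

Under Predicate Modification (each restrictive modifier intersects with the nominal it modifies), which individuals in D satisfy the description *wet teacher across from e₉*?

{e₁, e₅}

⟦across from e₉⟧ = {x : ⟨x, e₉⟩ ∈ ⟦across from⟧} = {e₁, e₃, e₅, e₇}
⟦teacher⟧ = {e₁, e₂, e₄, e₅, e₆, e₈, e₉}
… ∩ ⟦across from e₉⟧ = {e₁, e₂, e₄, e₅, e₆, e₈, e₉} ∩ {e₁, e₃, e₅, e₇} = {e₁, e₅}
… ∩ ⟦wet⟧ = {e₁, e₅} ∩ {e₁, e₄, e₅, e₆, e₈, e₉} = {e₁, e₅}
So ⟦wet teacher across from e₉⟧ = {e₁, e₅}.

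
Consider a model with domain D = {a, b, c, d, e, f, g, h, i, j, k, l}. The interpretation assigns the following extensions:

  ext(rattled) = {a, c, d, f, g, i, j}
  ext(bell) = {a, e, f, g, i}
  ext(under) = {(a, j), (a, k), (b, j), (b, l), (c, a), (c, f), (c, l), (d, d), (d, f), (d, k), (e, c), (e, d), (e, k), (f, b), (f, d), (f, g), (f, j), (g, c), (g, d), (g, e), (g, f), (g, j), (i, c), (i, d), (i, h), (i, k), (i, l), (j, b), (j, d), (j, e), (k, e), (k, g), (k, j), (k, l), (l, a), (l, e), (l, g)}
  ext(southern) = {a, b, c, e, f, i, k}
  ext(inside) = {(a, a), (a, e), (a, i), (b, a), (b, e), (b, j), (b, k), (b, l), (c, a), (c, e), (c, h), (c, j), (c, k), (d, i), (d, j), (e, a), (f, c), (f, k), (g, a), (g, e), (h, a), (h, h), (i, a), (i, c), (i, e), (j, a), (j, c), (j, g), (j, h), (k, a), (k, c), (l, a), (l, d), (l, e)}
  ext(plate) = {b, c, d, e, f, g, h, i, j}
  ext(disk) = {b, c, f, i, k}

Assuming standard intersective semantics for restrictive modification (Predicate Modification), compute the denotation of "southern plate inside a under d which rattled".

{i}

⟦inside a⟧ = {x : ⟨x, a⟩ ∈ ⟦inside⟧} = {a, b, c, e, g, h, i, j, k, l}
⟦under d⟧ = {x : ⟨x, d⟩ ∈ ⟦under⟧} = {d, e, f, g, i, j}
⟦which rattled⟧ = ⟦rattled⟧ = {a, c, d, f, g, i, j}
⟦plate⟧ = {b, c, d, e, f, g, h, i, j}
… ∩ ⟦inside a⟧ = {b, c, d, e, f, g, h, i, j} ∩ {a, b, c, e, g, h, i, j, k, l} = {b, c, e, g, h, i, j}
… ∩ ⟦under d⟧ = {b, c, e, g, h, i, j} ∩ {d, e, f, g, i, j} = {e, g, i, j}
… ∩ ⟦which rattled⟧ = {e, g, i, j} ∩ {a, c, d, f, g, i, j} = {g, i, j}
… ∩ ⟦southern⟧ = {g, i, j} ∩ {a, b, c, e, f, i, k} = {i}
So ⟦southern plate inside a under d which rattled⟧ = {i}.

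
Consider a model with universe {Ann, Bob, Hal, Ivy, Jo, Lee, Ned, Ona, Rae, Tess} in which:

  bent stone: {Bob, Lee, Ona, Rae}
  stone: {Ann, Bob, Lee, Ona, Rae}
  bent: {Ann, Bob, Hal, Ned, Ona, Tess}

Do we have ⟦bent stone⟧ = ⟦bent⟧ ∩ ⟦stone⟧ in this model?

no

⟦bent⟧ ∩ ⟦stone⟧ = {Ann, Bob, Hal, Ned, Ona, Tess} ∩ {Ann, Bob, Lee, Ona, Rae} = {Ann, Bob, Ona}
Observed ⟦bent stone⟧ = {Bob, Lee, Ona, Rae}.
These differ, so the modifier is not intersective in this model.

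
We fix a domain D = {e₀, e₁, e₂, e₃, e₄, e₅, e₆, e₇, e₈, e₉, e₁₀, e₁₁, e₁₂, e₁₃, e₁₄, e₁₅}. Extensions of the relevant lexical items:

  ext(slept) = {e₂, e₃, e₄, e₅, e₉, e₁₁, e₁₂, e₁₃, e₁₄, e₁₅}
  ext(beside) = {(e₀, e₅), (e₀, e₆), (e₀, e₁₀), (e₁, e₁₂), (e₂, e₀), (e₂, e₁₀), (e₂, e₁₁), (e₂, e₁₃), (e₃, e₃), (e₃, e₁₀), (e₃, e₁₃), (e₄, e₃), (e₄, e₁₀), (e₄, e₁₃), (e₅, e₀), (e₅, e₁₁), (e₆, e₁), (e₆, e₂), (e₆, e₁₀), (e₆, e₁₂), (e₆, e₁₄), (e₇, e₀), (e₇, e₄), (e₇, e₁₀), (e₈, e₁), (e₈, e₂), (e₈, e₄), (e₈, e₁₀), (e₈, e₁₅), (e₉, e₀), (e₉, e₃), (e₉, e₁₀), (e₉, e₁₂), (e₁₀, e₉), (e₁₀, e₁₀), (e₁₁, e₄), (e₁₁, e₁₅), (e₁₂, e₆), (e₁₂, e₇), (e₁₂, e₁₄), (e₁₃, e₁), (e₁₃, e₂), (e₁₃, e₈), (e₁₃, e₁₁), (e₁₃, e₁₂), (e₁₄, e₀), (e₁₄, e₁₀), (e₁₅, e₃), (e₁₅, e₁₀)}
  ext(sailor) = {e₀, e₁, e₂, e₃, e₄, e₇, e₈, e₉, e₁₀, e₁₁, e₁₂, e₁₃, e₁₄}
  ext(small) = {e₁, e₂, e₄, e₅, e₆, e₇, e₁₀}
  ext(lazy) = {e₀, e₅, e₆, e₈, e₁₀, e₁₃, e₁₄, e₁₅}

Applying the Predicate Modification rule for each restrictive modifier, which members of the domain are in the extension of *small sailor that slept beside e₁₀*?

⟦that slept⟧ = ⟦slept⟧ = {e₂, e₃, e₄, e₅, e₉, e₁₁, e₁₂, e₁₃, e₁₄, e₁₅}
⟦beside e₁₀⟧ = {x : ⟨x, e₁₀⟩ ∈ ⟦beside⟧} = {e₀, e₂, e₃, e₄, e₆, e₇, e₈, e₉, e₁₀, e₁₄, e₁₅}
⟦sailor⟧ = {e₀, e₁, e₂, e₃, e₄, e₇, e₈, e₉, e₁₀, e₁₁, e₁₂, e₁₃, e₁₄}
… ∩ ⟦that slept⟧ = {e₀, e₁, e₂, e₃, e₄, e₇, e₈, e₉, e₁₀, e₁₁, e₁₂, e₁₃, e₁₄} ∩ {e₂, e₃, e₄, e₅, e₉, e₁₁, e₁₂, e₁₃, e₁₄, e₁₅} = {e₂, e₃, e₄, e₉, e₁₁, e₁₂, e₁₃, e₁₄}
… ∩ ⟦beside e₁₀⟧ = {e₂, e₃, e₄, e₉, e₁₁, e₁₂, e₁₃, e₁₄} ∩ {e₀, e₂, e₃, e₄, e₆, e₇, e₈, e₉, e₁₀, e₁₄, e₁₅} = {e₂, e₃, e₄, e₉, e₁₄}
… ∩ ⟦small⟧ = {e₂, e₃, e₄, e₉, e₁₄} ∩ {e₁, e₂, e₄, e₅, e₆, e₇, e₁₀} = {e₂, e₄}
So ⟦small sailor that slept beside e₁₀⟧ = {e₂, e₄}.

{e₂, e₄}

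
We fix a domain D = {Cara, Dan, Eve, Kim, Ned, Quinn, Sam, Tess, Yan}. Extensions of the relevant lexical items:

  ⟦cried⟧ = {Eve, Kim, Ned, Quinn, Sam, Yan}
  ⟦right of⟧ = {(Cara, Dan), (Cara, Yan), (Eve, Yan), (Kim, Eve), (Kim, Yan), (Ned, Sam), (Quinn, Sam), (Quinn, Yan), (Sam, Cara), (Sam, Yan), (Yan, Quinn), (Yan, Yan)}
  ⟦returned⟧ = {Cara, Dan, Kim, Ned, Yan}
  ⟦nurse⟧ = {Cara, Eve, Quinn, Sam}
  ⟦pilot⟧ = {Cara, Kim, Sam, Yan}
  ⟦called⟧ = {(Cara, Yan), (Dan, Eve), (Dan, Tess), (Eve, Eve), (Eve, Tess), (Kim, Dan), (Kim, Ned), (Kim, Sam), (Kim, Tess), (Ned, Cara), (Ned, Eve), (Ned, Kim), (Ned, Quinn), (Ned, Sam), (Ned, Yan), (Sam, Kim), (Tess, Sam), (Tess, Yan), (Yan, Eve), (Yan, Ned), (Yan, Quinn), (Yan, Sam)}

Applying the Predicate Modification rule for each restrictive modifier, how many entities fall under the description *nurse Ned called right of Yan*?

4

⟦Ned called⟧ = {x : ⟨Ned, x⟩ ∈ ⟦called⟧} = {Cara, Eve, Kim, Quinn, Sam, Yan}
⟦right of Yan⟧ = {x : ⟨x, Yan⟩ ∈ ⟦right of⟧} = {Cara, Eve, Kim, Quinn, Sam, Yan}
⟦nurse⟧ = {Cara, Eve, Quinn, Sam}
… ∩ ⟦Ned called⟧ = {Cara, Eve, Quinn, Sam} ∩ {Cara, Eve, Kim, Quinn, Sam, Yan} = {Cara, Eve, Quinn, Sam}
… ∩ ⟦right of Yan⟧ = {Cara, Eve, Quinn, Sam} ∩ {Cara, Eve, Kim, Quinn, Sam, Yan} = {Cara, Eve, Quinn, Sam}
⟦nurse Ned called right of Yan⟧ = {Cara, Eve, Quinn, Sam}, so the cardinality is 4.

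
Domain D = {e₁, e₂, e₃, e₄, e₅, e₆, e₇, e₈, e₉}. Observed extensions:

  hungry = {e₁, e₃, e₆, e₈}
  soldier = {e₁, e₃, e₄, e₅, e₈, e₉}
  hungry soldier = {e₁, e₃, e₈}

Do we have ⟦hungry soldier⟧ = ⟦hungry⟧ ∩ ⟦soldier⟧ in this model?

⟦hungry⟧ ∩ ⟦soldier⟧ = {e₁, e₃, e₆, e₈} ∩ {e₁, e₃, e₄, e₅, e₈, e₉} = {e₁, e₃, e₈}
Observed ⟦hungry soldier⟧ = {e₁, e₃, e₈}.
These coincide, so the modifier is intersective here.

yes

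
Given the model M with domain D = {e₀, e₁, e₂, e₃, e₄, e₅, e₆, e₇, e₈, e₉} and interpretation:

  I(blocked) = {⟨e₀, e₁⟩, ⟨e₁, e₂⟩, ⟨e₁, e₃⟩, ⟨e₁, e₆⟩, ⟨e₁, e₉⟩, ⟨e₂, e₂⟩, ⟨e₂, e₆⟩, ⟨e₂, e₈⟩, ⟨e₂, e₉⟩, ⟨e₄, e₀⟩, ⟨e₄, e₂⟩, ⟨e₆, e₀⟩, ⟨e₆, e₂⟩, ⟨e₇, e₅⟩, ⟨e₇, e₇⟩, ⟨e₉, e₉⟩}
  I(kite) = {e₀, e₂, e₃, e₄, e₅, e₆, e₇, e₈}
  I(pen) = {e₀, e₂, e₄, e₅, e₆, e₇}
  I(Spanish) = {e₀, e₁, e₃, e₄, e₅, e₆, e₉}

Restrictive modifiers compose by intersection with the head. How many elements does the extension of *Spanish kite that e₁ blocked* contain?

2

⟦that e₁ blocked⟧ = {x : ⟨e₁, x⟩ ∈ ⟦blocked⟧} = {e₂, e₃, e₆, e₉}
⟦kite⟧ = {e₀, e₂, e₃, e₄, e₅, e₆, e₇, e₈}
… ∩ ⟦that e₁ blocked⟧ = {e₀, e₂, e₃, e₄, e₅, e₆, e₇, e₈} ∩ {e₂, e₃, e₆, e₉} = {e₂, e₃, e₆}
… ∩ ⟦Spanish⟧ = {e₂, e₃, e₆} ∩ {e₀, e₁, e₃, e₄, e₅, e₆, e₉} = {e₃, e₆}
⟦Spanish kite that e₁ blocked⟧ = {e₃, e₆}, so the cardinality is 2.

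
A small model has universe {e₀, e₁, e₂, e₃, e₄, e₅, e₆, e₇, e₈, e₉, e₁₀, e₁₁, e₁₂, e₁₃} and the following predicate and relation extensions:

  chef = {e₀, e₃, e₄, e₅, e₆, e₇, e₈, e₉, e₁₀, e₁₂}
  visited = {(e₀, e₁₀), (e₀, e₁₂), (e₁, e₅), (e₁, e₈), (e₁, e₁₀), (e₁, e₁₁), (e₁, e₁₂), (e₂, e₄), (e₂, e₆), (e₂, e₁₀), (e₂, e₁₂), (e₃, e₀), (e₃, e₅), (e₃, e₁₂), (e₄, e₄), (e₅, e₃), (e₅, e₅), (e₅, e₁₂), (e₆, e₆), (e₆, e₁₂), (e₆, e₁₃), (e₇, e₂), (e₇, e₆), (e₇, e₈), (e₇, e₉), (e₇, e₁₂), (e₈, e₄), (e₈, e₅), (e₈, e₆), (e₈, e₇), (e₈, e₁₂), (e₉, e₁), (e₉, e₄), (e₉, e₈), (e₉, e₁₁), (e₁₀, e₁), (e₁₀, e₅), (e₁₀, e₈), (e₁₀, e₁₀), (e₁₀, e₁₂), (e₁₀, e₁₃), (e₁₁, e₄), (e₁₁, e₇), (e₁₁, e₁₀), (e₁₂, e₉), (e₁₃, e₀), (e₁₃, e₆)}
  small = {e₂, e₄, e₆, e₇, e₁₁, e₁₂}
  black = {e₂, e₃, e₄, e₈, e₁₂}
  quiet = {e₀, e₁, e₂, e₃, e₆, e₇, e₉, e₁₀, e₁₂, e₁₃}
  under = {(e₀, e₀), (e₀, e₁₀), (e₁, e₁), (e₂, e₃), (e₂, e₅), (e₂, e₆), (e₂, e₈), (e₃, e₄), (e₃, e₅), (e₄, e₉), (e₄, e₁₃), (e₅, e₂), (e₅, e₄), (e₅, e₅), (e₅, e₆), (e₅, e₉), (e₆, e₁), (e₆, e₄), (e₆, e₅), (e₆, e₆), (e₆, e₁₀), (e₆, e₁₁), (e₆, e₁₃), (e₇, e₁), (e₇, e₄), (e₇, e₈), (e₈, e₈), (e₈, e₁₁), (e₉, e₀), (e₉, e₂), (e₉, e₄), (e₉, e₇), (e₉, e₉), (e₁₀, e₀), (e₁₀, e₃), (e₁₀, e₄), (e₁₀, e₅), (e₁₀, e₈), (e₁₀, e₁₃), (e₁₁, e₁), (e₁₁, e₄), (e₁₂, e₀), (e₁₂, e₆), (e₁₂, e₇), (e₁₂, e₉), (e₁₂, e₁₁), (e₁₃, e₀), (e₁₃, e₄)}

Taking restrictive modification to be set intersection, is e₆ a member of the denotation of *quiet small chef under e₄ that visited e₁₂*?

⟦under e₄⟧ = {x : ⟨x, e₄⟩ ∈ ⟦under⟧} = {e₃, e₅, e₆, e₇, e₉, e₁₀, e₁₁, e₁₃}
⟦that visited e₁₂⟧ = {x : ⟨x, e₁₂⟩ ∈ ⟦visited⟧} = {e₀, e₁, e₂, e₃, e₅, e₆, e₇, e₈, e₁₀}
⟦chef⟧ = {e₀, e₃, e₄, e₅, e₆, e₇, e₈, e₉, e₁₀, e₁₂}
… ∩ ⟦under e₄⟧ = {e₀, e₃, e₄, e₅, e₆, e₇, e₈, e₉, e₁₀, e₁₂} ∩ {e₃, e₅, e₆, e₇, e₉, e₁₀, e₁₁, e₁₃} = {e₃, e₅, e₆, e₇, e₉, e₁₀}
… ∩ ⟦that visited e₁₂⟧ = {e₃, e₅, e₆, e₇, e₉, e₁₀} ∩ {e₀, e₁, e₂, e₃, e₅, e₆, e₇, e₈, e₁₀} = {e₃, e₅, e₆, e₇, e₁₀}
… ∩ ⟦quiet⟧ = {e₃, e₅, e₆, e₇, e₁₀} ∩ {e₀, e₁, e₂, e₃, e₆, e₇, e₉, e₁₀, e₁₂, e₁₃} = {e₃, e₆, e₇, e₁₀}
… ∩ ⟦small⟧ = {e₃, e₆, e₇, e₁₀} ∩ {e₂, e₄, e₆, e₇, e₁₁, e₁₂} = {e₆, e₇}
⟦quiet small chef under e₄ that visited e₁₂⟧ = {e₆, e₇}; e₆ ∈ this set.

yes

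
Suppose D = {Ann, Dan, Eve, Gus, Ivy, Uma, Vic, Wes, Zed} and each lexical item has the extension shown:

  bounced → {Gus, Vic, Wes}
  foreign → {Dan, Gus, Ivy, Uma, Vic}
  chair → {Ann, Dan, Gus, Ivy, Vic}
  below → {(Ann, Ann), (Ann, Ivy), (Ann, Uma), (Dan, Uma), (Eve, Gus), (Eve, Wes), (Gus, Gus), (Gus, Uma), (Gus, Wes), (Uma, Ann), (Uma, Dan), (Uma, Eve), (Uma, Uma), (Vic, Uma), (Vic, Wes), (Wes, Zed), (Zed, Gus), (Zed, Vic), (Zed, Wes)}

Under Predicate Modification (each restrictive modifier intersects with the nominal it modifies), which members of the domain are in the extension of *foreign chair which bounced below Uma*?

{Gus, Vic}

⟦which bounced⟧ = ⟦bounced⟧ = {Gus, Vic, Wes}
⟦below Uma⟧ = {x : ⟨x, Uma⟩ ∈ ⟦below⟧} = {Ann, Dan, Gus, Uma, Vic}
⟦chair⟧ = {Ann, Dan, Gus, Ivy, Vic}
… ∩ ⟦which bounced⟧ = {Ann, Dan, Gus, Ivy, Vic} ∩ {Gus, Vic, Wes} = {Gus, Vic}
… ∩ ⟦below Uma⟧ = {Gus, Vic} ∩ {Ann, Dan, Gus, Uma, Vic} = {Gus, Vic}
… ∩ ⟦foreign⟧ = {Gus, Vic} ∩ {Dan, Gus, Ivy, Uma, Vic} = {Gus, Vic}
So ⟦foreign chair which bounced below Uma⟧ = {Gus, Vic}.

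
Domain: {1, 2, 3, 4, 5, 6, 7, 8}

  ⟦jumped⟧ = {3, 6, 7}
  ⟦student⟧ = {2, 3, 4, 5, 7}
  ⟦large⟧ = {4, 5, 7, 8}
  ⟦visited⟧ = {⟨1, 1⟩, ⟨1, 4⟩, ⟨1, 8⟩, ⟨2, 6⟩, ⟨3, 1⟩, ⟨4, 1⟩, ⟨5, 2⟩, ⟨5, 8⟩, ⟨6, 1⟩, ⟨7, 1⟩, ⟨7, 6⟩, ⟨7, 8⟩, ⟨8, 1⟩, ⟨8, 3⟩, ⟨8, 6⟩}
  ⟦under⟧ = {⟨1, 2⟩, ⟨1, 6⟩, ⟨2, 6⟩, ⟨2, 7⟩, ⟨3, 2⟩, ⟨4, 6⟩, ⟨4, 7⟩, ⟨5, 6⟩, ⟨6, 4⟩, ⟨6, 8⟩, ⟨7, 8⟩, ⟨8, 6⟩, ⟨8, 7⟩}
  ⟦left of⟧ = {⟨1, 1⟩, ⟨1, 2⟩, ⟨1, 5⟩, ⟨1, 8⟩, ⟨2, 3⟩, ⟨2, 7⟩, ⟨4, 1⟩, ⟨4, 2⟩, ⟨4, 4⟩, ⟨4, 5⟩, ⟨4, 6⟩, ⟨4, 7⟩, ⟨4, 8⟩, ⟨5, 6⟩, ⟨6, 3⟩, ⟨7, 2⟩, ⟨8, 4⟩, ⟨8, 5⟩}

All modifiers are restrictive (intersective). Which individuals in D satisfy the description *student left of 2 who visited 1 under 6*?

{4}

⟦left of 2⟧ = {x : ⟨x, 2⟩ ∈ ⟦left of⟧} = {1, 4, 7}
⟦who visited 1⟧ = {x : ⟨x, 1⟩ ∈ ⟦visited⟧} = {1, 3, 4, 6, 7, 8}
⟦under 6⟧ = {x : ⟨x, 6⟩ ∈ ⟦under⟧} = {1, 2, 4, 5, 8}
⟦student⟧ = {2, 3, 4, 5, 7}
… ∩ ⟦left of 2⟧ = {2, 3, 4, 5, 7} ∩ {1, 4, 7} = {4, 7}
… ∩ ⟦who visited 1⟧ = {4, 7} ∩ {1, 3, 4, 6, 7, 8} = {4, 7}
… ∩ ⟦under 6⟧ = {4, 7} ∩ {1, 2, 4, 5, 8} = {4}
So ⟦student left of 2 who visited 1 under 6⟧ = {4}.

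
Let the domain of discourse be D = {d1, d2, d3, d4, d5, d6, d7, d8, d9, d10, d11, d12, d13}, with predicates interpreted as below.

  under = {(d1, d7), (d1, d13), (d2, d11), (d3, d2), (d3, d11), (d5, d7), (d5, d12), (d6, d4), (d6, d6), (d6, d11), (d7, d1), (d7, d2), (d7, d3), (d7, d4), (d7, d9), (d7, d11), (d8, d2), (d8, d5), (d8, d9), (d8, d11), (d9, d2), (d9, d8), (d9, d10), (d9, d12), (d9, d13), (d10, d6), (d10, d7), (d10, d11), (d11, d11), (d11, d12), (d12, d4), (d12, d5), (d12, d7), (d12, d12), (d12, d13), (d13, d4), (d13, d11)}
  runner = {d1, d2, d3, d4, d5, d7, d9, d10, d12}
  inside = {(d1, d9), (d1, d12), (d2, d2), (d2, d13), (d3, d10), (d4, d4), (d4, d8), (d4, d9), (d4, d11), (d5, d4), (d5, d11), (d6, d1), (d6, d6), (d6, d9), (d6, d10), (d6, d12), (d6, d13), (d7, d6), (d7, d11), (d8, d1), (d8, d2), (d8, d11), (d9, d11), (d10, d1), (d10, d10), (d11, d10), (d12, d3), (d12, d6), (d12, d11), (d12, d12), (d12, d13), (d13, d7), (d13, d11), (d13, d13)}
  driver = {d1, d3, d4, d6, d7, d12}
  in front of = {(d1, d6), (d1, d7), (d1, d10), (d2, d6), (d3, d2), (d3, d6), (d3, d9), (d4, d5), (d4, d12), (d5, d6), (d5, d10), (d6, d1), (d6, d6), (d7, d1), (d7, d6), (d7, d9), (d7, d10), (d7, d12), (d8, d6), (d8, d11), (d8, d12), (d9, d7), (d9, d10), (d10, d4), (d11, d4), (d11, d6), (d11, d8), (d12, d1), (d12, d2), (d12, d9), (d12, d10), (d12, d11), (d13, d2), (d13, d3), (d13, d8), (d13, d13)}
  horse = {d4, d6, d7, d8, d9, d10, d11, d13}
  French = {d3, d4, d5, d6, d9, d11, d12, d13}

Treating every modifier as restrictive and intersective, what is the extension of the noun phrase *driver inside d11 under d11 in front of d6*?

⟦inside d11⟧ = {x : ⟨x, d11⟩ ∈ ⟦inside⟧} = {d4, d5, d7, d8, d9, d12, d13}
⟦under d11⟧ = {x : ⟨x, d11⟩ ∈ ⟦under⟧} = {d2, d3, d6, d7, d8, d10, d11, d13}
⟦in front of d6⟧ = {x : ⟨x, d6⟩ ∈ ⟦in front of⟧} = {d1, d2, d3, d5, d6, d7, d8, d11}
⟦driver⟧ = {d1, d3, d4, d6, d7, d12}
… ∩ ⟦inside d11⟧ = {d1, d3, d4, d6, d7, d12} ∩ {d4, d5, d7, d8, d9, d12, d13} = {d4, d7, d12}
… ∩ ⟦under d11⟧ = {d4, d7, d12} ∩ {d2, d3, d6, d7, d8, d10, d11, d13} = {d7}
… ∩ ⟦in front of d6⟧ = {d7} ∩ {d1, d2, d3, d5, d6, d7, d8, d11} = {d7}
So ⟦driver inside d11 under d11 in front of d6⟧ = {d7}.

{d7}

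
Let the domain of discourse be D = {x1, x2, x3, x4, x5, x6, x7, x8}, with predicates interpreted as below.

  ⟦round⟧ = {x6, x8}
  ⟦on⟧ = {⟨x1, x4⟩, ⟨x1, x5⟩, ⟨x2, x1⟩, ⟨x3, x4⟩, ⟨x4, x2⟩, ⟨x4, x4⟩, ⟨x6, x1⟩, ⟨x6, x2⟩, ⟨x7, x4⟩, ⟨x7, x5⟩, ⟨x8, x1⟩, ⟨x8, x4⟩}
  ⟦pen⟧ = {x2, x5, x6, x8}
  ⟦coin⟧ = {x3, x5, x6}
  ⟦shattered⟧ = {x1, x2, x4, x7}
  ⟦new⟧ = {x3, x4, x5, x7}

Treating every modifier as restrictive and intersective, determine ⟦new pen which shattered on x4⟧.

⟦which shattered⟧ = ⟦shattered⟧ = {x1, x2, x4, x7}
⟦on x4⟧ = {x : ⟨x, x4⟩ ∈ ⟦on⟧} = {x1, x3, x4, x7, x8}
⟦pen⟧ = {x2, x5, x6, x8}
… ∩ ⟦which shattered⟧ = {x2, x5, x6, x8} ∩ {x1, x2, x4, x7} = {x2}
… ∩ ⟦on x4⟧ = {x2} ∩ {x1, x3, x4, x7, x8} = ∅
… ∩ ⟦new⟧ = ∅ ∩ {x3, x4, x5, x7} = ∅
So ⟦new pen which shattered on x4⟧ = {}.

{}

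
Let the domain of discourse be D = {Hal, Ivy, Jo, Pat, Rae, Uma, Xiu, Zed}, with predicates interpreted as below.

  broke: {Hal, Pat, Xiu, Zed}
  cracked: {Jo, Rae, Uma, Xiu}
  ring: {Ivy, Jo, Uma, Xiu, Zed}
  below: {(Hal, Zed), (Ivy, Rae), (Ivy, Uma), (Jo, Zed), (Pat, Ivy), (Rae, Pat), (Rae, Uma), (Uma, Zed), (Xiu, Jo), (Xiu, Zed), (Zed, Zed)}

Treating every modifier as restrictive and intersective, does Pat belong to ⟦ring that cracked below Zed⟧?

⟦that cracked⟧ = ⟦cracked⟧ = {Jo, Rae, Uma, Xiu}
⟦below Zed⟧ = {x : ⟨x, Zed⟩ ∈ ⟦below⟧} = {Hal, Jo, Uma, Xiu, Zed}
⟦ring⟧ = {Ivy, Jo, Uma, Xiu, Zed}
… ∩ ⟦that cracked⟧ = {Ivy, Jo, Uma, Xiu, Zed} ∩ {Jo, Rae, Uma, Xiu} = {Jo, Uma, Xiu}
… ∩ ⟦below Zed⟧ = {Jo, Uma, Xiu} ∩ {Hal, Jo, Uma, Xiu, Zed} = {Jo, Uma, Xiu}
⟦ring that cracked below Zed⟧ = {Jo, Uma, Xiu}; Pat ∉ this set.

no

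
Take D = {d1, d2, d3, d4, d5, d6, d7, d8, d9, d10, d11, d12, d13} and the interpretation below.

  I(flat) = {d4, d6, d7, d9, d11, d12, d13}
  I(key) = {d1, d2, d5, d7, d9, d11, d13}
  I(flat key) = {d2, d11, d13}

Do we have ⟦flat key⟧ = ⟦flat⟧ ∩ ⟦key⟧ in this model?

no

⟦flat⟧ ∩ ⟦key⟧ = {d4, d6, d7, d9, d11, d12, d13} ∩ {d1, d2, d5, d7, d9, d11, d13} = {d7, d9, d11, d13}
Observed ⟦flat key⟧ = {d2, d11, d13}.
These differ, so the modifier is not intersective in this model.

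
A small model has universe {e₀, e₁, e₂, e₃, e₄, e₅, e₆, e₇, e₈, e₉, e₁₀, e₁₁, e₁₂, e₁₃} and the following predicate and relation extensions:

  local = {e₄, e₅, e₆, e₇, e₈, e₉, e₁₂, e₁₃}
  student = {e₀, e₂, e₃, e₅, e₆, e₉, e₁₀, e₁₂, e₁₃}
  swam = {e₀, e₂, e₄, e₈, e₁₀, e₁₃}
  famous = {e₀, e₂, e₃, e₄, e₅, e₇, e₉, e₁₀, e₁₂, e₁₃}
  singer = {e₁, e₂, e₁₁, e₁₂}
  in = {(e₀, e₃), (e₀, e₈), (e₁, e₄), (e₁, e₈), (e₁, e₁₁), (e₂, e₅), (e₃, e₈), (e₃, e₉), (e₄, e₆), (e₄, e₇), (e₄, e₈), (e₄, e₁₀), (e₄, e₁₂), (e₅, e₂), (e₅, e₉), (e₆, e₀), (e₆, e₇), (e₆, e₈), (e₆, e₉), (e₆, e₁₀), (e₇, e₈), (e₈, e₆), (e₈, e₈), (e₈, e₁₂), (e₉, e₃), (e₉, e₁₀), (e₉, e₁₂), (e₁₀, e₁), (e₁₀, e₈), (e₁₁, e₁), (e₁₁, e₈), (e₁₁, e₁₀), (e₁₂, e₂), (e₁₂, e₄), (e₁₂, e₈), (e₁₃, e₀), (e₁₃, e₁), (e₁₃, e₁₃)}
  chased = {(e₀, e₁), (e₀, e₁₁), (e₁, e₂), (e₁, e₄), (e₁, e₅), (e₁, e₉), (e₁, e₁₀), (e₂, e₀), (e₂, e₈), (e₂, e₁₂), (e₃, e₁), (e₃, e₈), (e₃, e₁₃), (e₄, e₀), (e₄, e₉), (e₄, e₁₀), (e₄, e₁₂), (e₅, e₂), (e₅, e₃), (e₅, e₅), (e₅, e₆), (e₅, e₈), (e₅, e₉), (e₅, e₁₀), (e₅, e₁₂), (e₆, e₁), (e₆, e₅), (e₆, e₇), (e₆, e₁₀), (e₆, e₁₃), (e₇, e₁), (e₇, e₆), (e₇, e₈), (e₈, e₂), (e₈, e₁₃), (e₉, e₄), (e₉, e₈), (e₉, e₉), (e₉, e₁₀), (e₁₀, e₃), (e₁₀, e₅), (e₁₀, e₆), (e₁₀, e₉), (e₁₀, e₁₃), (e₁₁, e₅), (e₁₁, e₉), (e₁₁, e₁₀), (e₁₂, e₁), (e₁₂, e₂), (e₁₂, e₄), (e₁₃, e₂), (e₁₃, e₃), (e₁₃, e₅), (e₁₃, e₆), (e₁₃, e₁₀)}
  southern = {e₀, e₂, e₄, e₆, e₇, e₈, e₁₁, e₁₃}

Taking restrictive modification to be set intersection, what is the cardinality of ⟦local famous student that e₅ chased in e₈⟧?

⟦that e₅ chased⟧ = {x : ⟨e₅, x⟩ ∈ ⟦chased⟧} = {e₂, e₃, e₅, e₆, e₈, e₉, e₁₀, e₁₂}
⟦in e₈⟧ = {x : ⟨x, e₈⟩ ∈ ⟦in⟧} = {e₀, e₁, e₃, e₄, e₆, e₇, e₈, e₁₀, e₁₁, e₁₂}
⟦student⟧ = {e₀, e₂, e₃, e₅, e₆, e₉, e₁₀, e₁₂, e₁₃}
… ∩ ⟦that e₅ chased⟧ = {e₀, e₂, e₃, e₅, e₆, e₉, e₁₀, e₁₂, e₁₃} ∩ {e₂, e₃, e₅, e₆, e₈, e₉, e₁₀, e₁₂} = {e₂, e₃, e₅, e₆, e₉, e₁₀, e₁₂}
… ∩ ⟦in e₈⟧ = {e₂, e₃, e₅, e₆, e₉, e₁₀, e₁₂} ∩ {e₀, e₁, e₃, e₄, e₆, e₇, e₈, e₁₀, e₁₁, e₁₂} = {e₃, e₆, e₁₀, e₁₂}
… ∩ ⟦local⟧ = {e₃, e₆, e₁₀, e₁₂} ∩ {e₄, e₅, e₆, e₇, e₈, e₉, e₁₂, e₁₃} = {e₆, e₁₂}
… ∩ ⟦famous⟧ = {e₆, e₁₂} ∩ {e₀, e₂, e₃, e₄, e₅, e₇, e₉, e₁₀, e₁₂, e₁₃} = {e₁₂}
⟦local famous student that e₅ chased in e₈⟧ = {e₁₂}, so the cardinality is 1.

1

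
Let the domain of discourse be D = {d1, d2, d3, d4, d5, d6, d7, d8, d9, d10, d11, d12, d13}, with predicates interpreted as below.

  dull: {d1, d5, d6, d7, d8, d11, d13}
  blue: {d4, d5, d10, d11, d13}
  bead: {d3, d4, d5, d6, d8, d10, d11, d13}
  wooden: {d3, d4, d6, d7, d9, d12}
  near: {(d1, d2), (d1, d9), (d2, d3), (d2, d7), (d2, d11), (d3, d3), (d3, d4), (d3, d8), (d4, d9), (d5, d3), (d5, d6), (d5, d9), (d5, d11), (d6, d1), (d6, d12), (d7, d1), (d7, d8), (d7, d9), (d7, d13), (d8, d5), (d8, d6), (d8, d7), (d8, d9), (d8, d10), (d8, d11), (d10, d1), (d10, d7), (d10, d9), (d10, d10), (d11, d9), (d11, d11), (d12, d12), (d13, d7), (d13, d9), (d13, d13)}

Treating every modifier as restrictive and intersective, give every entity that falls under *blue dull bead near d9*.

{d5, d11, d13}

⟦near d9⟧ = {x : ⟨x, d9⟩ ∈ ⟦near⟧} = {d1, d4, d5, d7, d8, d10, d11, d13}
⟦bead⟧ = {d3, d4, d5, d6, d8, d10, d11, d13}
… ∩ ⟦near d9⟧ = {d3, d4, d5, d6, d8, d10, d11, d13} ∩ {d1, d4, d5, d7, d8, d10, d11, d13} = {d4, d5, d8, d10, d11, d13}
… ∩ ⟦blue⟧ = {d4, d5, d8, d10, d11, d13} ∩ {d4, d5, d10, d11, d13} = {d4, d5, d10, d11, d13}
… ∩ ⟦dull⟧ = {d4, d5, d10, d11, d13} ∩ {d1, d5, d6, d7, d8, d11, d13} = {d5, d11, d13}
So ⟦blue dull bead near d9⟧ = {d5, d11, d13}.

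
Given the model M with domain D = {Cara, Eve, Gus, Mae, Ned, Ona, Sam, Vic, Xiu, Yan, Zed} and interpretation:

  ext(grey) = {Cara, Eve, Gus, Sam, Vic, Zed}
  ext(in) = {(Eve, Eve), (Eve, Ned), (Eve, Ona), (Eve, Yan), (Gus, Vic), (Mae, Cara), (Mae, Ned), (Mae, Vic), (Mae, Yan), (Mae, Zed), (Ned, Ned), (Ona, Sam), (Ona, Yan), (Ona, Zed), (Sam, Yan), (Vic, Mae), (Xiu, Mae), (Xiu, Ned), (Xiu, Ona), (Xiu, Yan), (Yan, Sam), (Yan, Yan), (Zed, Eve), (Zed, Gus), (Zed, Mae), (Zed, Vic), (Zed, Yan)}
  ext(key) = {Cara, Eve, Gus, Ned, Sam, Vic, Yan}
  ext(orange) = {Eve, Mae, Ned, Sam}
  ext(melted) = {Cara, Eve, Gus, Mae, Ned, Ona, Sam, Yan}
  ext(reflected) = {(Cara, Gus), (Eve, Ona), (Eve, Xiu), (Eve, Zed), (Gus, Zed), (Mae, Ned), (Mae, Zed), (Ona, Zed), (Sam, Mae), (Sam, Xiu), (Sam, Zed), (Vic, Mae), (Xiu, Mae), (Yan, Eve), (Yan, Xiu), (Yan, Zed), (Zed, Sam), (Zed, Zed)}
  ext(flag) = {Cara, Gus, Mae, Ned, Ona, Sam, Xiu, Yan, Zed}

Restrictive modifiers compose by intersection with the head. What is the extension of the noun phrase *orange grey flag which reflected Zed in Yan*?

{Sam}

⟦which reflected Zed⟧ = {x : ⟨x, Zed⟩ ∈ ⟦reflected⟧} = {Eve, Gus, Mae, Ona, Sam, Yan, Zed}
⟦in Yan⟧ = {x : ⟨x, Yan⟩ ∈ ⟦in⟧} = {Eve, Mae, Ona, Sam, Xiu, Yan, Zed}
⟦flag⟧ = {Cara, Gus, Mae, Ned, Ona, Sam, Xiu, Yan, Zed}
… ∩ ⟦which reflected Zed⟧ = {Cara, Gus, Mae, Ned, Ona, Sam, Xiu, Yan, Zed} ∩ {Eve, Gus, Mae, Ona, Sam, Yan, Zed} = {Gus, Mae, Ona, Sam, Yan, Zed}
… ∩ ⟦in Yan⟧ = {Gus, Mae, Ona, Sam, Yan, Zed} ∩ {Eve, Mae, Ona, Sam, Xiu, Yan, Zed} = {Mae, Ona, Sam, Yan, Zed}
… ∩ ⟦orange⟧ = {Mae, Ona, Sam, Yan, Zed} ∩ {Eve, Mae, Ned, Sam} = {Mae, Sam}
… ∩ ⟦grey⟧ = {Mae, Sam} ∩ {Cara, Eve, Gus, Sam, Vic, Zed} = {Sam}
So ⟦orange grey flag which reflected Zed in Yan⟧ = {Sam}.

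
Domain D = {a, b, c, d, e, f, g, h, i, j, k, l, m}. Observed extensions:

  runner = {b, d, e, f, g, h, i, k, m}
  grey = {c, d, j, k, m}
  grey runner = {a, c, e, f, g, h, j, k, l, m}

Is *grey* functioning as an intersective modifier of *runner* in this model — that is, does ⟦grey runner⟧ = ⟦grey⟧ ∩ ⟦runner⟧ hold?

⟦grey⟧ ∩ ⟦runner⟧ = {c, d, j, k, m} ∩ {b, d, e, f, g, h, i, k, m} = {d, k, m}
Observed ⟦grey runner⟧ = {a, c, e, f, g, h, j, k, l, m}.
These differ, so the modifier is not intersective in this model.

no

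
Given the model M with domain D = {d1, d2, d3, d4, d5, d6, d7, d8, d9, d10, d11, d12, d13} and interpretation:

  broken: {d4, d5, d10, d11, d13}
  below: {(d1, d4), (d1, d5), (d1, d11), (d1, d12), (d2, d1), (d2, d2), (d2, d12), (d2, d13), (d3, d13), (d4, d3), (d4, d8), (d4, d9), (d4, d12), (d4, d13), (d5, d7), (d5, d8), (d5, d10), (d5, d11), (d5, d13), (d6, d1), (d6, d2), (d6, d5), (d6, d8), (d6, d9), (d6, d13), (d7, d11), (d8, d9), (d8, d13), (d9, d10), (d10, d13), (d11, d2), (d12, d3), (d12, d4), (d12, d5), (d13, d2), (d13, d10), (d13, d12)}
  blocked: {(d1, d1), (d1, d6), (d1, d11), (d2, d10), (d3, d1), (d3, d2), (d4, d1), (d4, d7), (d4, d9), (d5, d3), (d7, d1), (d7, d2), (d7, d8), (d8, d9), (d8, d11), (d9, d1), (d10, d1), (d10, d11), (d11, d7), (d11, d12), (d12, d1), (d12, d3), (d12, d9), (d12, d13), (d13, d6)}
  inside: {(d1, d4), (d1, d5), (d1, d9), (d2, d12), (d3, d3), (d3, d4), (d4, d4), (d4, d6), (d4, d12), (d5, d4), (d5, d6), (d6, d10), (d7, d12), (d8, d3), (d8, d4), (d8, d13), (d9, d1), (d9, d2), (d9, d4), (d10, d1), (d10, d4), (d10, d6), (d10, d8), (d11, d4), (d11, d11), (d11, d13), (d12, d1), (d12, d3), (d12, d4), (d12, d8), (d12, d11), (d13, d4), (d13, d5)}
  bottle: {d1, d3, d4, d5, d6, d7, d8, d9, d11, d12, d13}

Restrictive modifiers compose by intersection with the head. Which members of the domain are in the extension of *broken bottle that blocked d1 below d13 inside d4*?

⟦that blocked d1⟧ = {x : ⟨x, d1⟩ ∈ ⟦blocked⟧} = {d1, d3, d4, d7, d9, d10, d12}
⟦below d13⟧ = {x : ⟨x, d13⟩ ∈ ⟦below⟧} = {d2, d3, d4, d5, d6, d8, d10}
⟦inside d4⟧ = {x : ⟨x, d4⟩ ∈ ⟦inside⟧} = {d1, d3, d4, d5, d8, d9, d10, d11, d12, d13}
⟦bottle⟧ = {d1, d3, d4, d5, d6, d7, d8, d9, d11, d12, d13}
… ∩ ⟦that blocked d1⟧ = {d1, d3, d4, d5, d6, d7, d8, d9, d11, d12, d13} ∩ {d1, d3, d4, d7, d9, d10, d12} = {d1, d3, d4, d7, d9, d12}
… ∩ ⟦below d13⟧ = {d1, d3, d4, d7, d9, d12} ∩ {d2, d3, d4, d5, d6, d8, d10} = {d3, d4}
… ∩ ⟦inside d4⟧ = {d3, d4} ∩ {d1, d3, d4, d5, d8, d9, d10, d11, d12, d13} = {d3, d4}
… ∩ ⟦broken⟧ = {d3, d4} ∩ {d4, d5, d10, d11, d13} = {d4}
So ⟦broken bottle that blocked d1 below d13 inside d4⟧ = {d4}.

{d4}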